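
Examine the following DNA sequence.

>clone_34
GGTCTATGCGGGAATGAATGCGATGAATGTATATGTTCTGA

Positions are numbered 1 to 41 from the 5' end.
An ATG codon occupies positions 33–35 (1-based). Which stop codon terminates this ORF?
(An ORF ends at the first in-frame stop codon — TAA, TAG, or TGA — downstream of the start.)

Codons from position 33: ATG (33–35), TTC (36–38), TGA (39–41).
The first in-frame stop codon is TGA.

TGA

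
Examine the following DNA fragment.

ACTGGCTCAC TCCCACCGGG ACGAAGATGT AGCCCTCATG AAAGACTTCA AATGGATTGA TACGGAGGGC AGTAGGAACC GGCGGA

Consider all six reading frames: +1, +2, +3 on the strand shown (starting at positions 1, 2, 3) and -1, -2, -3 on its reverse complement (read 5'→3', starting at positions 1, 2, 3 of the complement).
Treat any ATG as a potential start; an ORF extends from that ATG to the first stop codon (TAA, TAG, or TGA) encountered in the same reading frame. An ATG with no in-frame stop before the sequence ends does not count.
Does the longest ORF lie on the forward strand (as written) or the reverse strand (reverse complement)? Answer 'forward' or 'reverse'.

reverse

Reverse complement (5'→3'): TCCGCCGGTTCCTACTGCCCTCCGTATCAATCCATTTGAAGTCTTTCATGAGGGCTACATCTTCGTCCCGGTGGGAGTGAGCCAGT
Frame +1: ACT GGC TCA CTC CCA CCG GGA CGA AGA TGT AGC CCT CAT GAA AGA CTT CAA ATG GAT TGA TAC GGA GGG CAG TAG GAA CCG GCG — ATG at 52, stop TGA at 58 → 9 nt.
Frame +2: CTG GCT CAC TCC CAC CGG GAC GAA GAT GTA GCC CTC ATG AAA GAC TTC AAA TGG ATT GAT ACG GAG GGC AGT AGG AAC CGG CGG — no ATG→stop ORF.
Frame +3: TGG CTC ACT CCC ACC GGG ACG AAG ATG TAG CCC TCA TGA AAG ACT TCA AAT GGA TTG ATA CGG AGG GCA GTA GGA ACC GGC GGA — ATG at 27, stop TAG at 30 → 6 nt.
Frame -1: TCC GCC GGT TCC TAC TGC CCT CCG TAT CAA TCC ATT TGA AGT CTT TCA TGA GGG CTA CAT CTT CGT CCC GGT GGG AGT GAG CCA — no ATG→stop ORF.
Frame -2: CCG CCG GTT CCT ACT GCC CTC CGT ATC AAT CCA TTT GAA GTC TTT CAT GAG GGC TAC ATC TTC GTC CCG GTG GGA GTG AGC CAG — no ATG→stop ORF.
Frame -3: CGC CGG TTC CTA CTG CCC TCC GTA TCA ATC CAT TTG AAG TCT TTC ATG AGG GCT ACA TCT TCG TCC CGG TGG GAG TGA GCC AGT — ATG at 48, stop TGA at 78 → 33 nt.
Forward-strand max 9 nt; reverse-strand max 33 nt. The reverse strand has the longer ORF.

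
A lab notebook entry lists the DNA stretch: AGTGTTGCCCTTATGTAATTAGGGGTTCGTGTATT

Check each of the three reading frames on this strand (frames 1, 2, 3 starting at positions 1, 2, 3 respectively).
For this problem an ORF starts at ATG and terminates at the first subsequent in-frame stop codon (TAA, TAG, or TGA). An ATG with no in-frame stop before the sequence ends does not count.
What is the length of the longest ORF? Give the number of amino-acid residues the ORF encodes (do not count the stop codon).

Frame 1: AGT GTT GCC CTT ATG TAA TTA GGG GTT CGT GTA — ATG at 13, stop TAA at 16 → 6 nt.
Frame 2: GTG TTG CCC TTA TGT AAT TAG GGG TTC GTG TAT — no ATG→stop ORF.
Frame 3: TGT TGC CCT TAT GTA ATT AGG GGT TCG TGT ATT — no ATG→stop ORF.
Longest: frame 1, positions 13–18, 6 nt = 2 codons = 1 aa. → 1 amino acids.

1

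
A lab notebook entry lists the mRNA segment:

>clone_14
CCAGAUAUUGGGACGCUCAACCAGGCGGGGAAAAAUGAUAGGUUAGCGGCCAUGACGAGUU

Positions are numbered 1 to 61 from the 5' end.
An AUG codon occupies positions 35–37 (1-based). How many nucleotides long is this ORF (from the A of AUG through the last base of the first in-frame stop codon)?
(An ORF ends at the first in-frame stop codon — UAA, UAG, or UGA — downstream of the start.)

12

Codons from position 35: AUG (35–37), AUA (38–40), GGU (41–43), UAG (44–46).
UAG is the first in-frame stop; ORF spans 35–46, 12 nucleotides.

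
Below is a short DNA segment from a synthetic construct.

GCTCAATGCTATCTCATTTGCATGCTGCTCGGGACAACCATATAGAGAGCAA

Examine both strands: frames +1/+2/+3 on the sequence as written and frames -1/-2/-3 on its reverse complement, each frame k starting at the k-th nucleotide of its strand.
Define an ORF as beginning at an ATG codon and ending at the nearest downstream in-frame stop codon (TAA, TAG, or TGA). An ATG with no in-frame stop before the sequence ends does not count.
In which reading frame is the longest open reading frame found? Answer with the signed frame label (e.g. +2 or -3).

Reverse complement (5'→3'): TTGCTCTCTATATGGTTGTCCCGAGCAGCATGCAAATGAGATAGCATTGAGC
Frame +1: GCT CAA TGC TAT CTC ATT TGC ATG CTG CTC GGG ACA ACC ATA TAG AGA GCA — ATG at 22, stop TAG at 43 → 24 nt.
Frame +2: CTC AAT GCT ATC TCA TTT GCA TGC TGC TCG GGA CAA CCA TAT AGA GAG CAA — no ATG→stop ORF.
Frame +3: TCA ATG CTA TCT CAT TTG CAT GCT GCT CGG GAC AAC CAT ATA GAG AGC — no ATG→stop ORF.
Frame -1: TTG CTC TCT ATA TGG TTG TCC CGA GCA GCA TGC AAA TGA GAT AGC ATT GAG — no ATG→stop ORF.
Frame -2: TGC TCT CTA TAT GGT TGT CCC GAG CAG CAT GCA AAT GAG ATA GCA TTG AGC — no ATG→stop ORF.
Frame -3: GCT CTC TAT ATG GTT GTC CCG AGC AGC ATG CAA ATG AGA TAG CAT TGA — ATG at 12, stop TAG at 42 → 33 nt; ATG at 30, stop TAG at 42 → 15 nt; ATG at 36, stop TAG at 42 → 9 nt.
Longest ORF is 33 nt in frame -3 (positions 12–44).

-3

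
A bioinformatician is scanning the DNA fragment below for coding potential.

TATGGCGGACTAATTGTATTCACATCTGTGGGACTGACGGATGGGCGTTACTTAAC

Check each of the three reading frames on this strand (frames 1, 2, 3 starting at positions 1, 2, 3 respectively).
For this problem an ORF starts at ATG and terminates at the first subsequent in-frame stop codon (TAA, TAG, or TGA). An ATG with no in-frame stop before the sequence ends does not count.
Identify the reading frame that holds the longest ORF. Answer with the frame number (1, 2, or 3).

Frame 1: TAT GGC GGA CTA ATT GTA TTC ACA TCT GTG GGA CTG ACG GAT GGG CGT TAC TTA — no ATG→stop ORF.
Frame 2: ATG GCG GAC TAA TTG TAT TCA CAT CTG TGG GAC TGA CGG ATG GGC GTT ACT TAA — ATG at 2, stop TAA at 11 → 12 nt; ATG at 41, stop TAA at 53 → 15 nt.
Frame 3: TGG CGG ACT AAT TGT ATT CAC ATC TGT GGG ACT GAC GGA TGG GCG TTA CTT AAC — no ATG→stop ORF.
Longest ORF is 15 nt in frame 2 (positions 41–55).

2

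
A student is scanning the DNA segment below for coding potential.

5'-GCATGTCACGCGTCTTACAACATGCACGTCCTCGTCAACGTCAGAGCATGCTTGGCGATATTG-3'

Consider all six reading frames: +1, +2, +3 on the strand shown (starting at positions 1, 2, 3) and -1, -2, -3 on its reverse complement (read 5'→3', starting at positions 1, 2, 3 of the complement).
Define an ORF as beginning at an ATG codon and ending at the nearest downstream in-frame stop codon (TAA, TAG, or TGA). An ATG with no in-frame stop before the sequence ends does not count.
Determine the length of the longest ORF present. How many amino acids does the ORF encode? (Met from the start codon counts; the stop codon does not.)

Reverse complement (5'→3'): CAATATCGCCAAGCATGCTCTGACGTTGACGAGGACGTGCATGTTGTAAGACGCGTGACATGC
Frame +1: GCA TGT CAC GCG TCT TAC AAC ATG CAC GTC CTC GTC AAC GTC AGA GCA TGC TTG GCG ATA TTG — no ATG→stop ORF.
Frame +2: CAT GTC ACG CGT CTT ACA ACA TGC ACG TCC TCG TCA ACG TCA GAG CAT GCT TGG CGA TAT — no ATG→stop ORF.
Frame +3: ATG TCA CGC GTC TTA CAA CAT GCA CGT CCT CGT CAA CGT CAG AGC ATG CTT GGC GAT ATT — no ATG→stop ORF.
Frame -1: CAA TAT CGC CAA GCA TGC TCT GAC GTT GAC GAG GAC GTG CAT GTT GTA AGA CGC GTG ACA TGC — no ATG→stop ORF.
Frame -2: AAT ATC GCC AAG CAT GCT CTG ACG TTG ACG AGG ACG TGC ATG TTG TAA GAC GCG TGA CAT — ATG at 41, stop TAA at 47 → 9 nt.
Frame -3: ATA TCG CCA AGC ATG CTC TGA CGT TGA CGA GGA CGT GCA TGT TGT AAG ACG CGT GAC ATG — ATG at 15, stop TGA at 21 → 9 nt.
Longest: frame -2, positions 41–49, 9 nt = 3 codons = 2 aa. → 2 amino acids.

2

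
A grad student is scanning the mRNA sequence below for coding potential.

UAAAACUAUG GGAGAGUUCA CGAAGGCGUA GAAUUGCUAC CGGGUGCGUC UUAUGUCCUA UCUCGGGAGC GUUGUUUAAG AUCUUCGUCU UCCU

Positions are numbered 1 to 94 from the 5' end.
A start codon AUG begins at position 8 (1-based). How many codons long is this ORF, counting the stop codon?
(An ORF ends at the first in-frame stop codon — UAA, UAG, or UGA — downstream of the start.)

Codons from position 8: AUG (8–10), GGA (11–13), GAG (14–16), UUC (17–19), ACG (20–22), AAG (23–25), GCG (26–28), UAG (29–31).
UAG is the first in-frame stop; that's 8 codons including the stop.

8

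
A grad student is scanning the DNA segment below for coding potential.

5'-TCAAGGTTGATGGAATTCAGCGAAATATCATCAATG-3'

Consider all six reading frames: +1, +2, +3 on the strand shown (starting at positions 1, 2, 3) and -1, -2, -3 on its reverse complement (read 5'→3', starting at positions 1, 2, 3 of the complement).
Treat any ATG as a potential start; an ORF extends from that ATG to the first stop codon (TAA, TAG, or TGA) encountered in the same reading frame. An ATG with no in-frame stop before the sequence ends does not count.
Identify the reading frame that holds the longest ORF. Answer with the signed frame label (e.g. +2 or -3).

Reverse complement (5'→3'): CATTGATGATATTTCGCTGAATTCCATCAACCTTGA
Frame +1: TCA AGG TTG ATG GAA TTC AGC GAA ATA TCA TCA ATG — no ATG→stop ORF.
Frame +2: CAA GGT TGA TGG AAT TCA GCG AAA TAT CAT CAA — no ATG→stop ORF.
Frame +3: AAG GTT GAT GGA ATT CAG CGA AAT ATC ATC AAT — no ATG→stop ORF.
Frame -1: CAT TGA TGA TAT TTC GCT GAA TTC CAT CAA CCT TGA — no ATG→stop ORF.
Frame -2: ATT GAT GAT ATT TCG CTG AAT TCC ATC AAC CTT — no ATG→stop ORF.
Frame -3: TTG ATG ATA TTT CGC TGA ATT CCA TCA ACC TTG — ATG at 6, stop TGA at 18 → 15 nt.
Longest ORF is 15 nt in frame -3 (positions 6–20).

-3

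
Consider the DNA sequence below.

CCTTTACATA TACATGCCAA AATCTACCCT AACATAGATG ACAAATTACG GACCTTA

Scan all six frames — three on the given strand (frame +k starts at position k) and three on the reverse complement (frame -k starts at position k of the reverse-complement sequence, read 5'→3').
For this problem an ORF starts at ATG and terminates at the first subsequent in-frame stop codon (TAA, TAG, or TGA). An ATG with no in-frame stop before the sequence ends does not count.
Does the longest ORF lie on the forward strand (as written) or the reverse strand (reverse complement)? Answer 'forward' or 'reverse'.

forward

Reverse complement (5'→3'): TAAGGTCCGTAATTTGTCATCTATGTTAGGGTAGATTTTGGCATGTATATGTAAAGG
Frame +1: CCT TTA CAT ATA CAT GCC AAA ATC TAC CCT AAC ATA GAT GAC AAA TTA CGG ACC TTA — no ATG→stop ORF.
Frame +2: CTT TAC ATA TAC ATG CCA AAA TCT ACC CTA ACA TAG ATG ACA AAT TAC GGA CCT — ATG at 14, stop TAG at 35 → 24 nt.
Frame +3: TTT ACA TAT ACA TGC CAA AAT CTA CCC TAA CAT AGA TGA CAA ATT ACG GAC CTT — no ATG→stop ORF.
Frame -1: TAA GGT CCG TAA TTT GTC ATC TAT GTT AGG GTA GAT TTT GGC ATG TAT ATG TAA AGG — ATG at 43, stop TAA at 52 → 12 nt; ATG at 49, stop TAA at 52 → 6 nt.
Frame -2: AAG GTC CGT AAT TTG TCA TCT ATG TTA GGG TAG ATT TTG GCA TGT ATA TGT AAA — ATG at 23, stop TAG at 32 → 12 nt.
Frame -3: AGG TCC GTA ATT TGT CAT CTA TGT TAG GGT AGA TTT TGG CAT GTA TAT GTA AAG — no ATG→stop ORF.
Forward-strand max 24 nt; reverse-strand max 12 nt. The forward strand has the longer ORF.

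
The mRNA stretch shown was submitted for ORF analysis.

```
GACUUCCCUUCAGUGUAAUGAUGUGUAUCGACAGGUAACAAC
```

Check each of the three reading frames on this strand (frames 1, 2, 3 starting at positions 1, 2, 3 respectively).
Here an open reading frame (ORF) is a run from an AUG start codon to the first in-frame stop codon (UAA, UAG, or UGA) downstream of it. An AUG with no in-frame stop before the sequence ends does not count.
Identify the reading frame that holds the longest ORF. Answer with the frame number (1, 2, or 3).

Frame 1: GAC UUC CCU UCA GUG UAA UGA UGU GUA UCG ACA GGU AAC AAC — no AUG→stop ORF.
Frame 2: ACU UCC CUU CAG UGU AAU GAU GUG UAU CGA CAG GUA ACA — no AUG→stop ORF.
Frame 3: CUU CCC UUC AGU GUA AUG AUG UGU AUC GAC AGG UAA CAA — AUG at 18, stop UAA at 36 → 21 nt; AUG at 21, stop UAA at 36 → 18 nt.
Longest ORF is 21 nt in frame 3 (positions 18–38).

3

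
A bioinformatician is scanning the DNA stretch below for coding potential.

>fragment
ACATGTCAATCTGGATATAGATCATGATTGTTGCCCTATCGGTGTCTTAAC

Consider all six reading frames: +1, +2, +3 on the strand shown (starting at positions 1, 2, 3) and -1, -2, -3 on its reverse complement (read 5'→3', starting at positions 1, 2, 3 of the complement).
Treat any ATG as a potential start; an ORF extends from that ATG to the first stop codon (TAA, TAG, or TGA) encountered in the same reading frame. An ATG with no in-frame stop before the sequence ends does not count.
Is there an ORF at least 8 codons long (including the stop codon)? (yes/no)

Reverse complement (5'→3'): GTTAAGACACCGATAGGGCAACAATCATGATCTATATCCAGATTGACATGT
Frame +1: ACA TGT CAA TCT GGA TAT AGA TCA TGA TTG TTG CCC TAT CGG TGT CTT AAC — no ATG→stop ORF.
Frame +2: CAT GTC AAT CTG GAT ATA GAT CAT GAT TGT TGC CCT ATC GGT GTC TTA — no ATG→stop ORF.
Frame +3: ATG TCA ATC TGG ATA TAG ATC ATG ATT GTT GCC CTA TCG GTG TCT TAA — ATG at 3, stop TAG at 18 → 18 nt; ATG at 24, stop TAA at 48 → 27 nt.
Frame -1: GTT AAG ACA CCG ATA GGG CAA CAA TCA TGA TCT ATA TCC AGA TTG ACA TGT — no ATG→stop ORF.
Frame -2: TTA AGA CAC CGA TAG GGC AAC AAT CAT GAT CTA TAT CCA GAT TGA CAT — no ATG→stop ORF.
Frame -3: TAA GAC ACC GAT AGG GCA ACA ATC ATG ATC TAT ATC CAG ATT GAC ATG — no ATG→stop ORF.
Frame +3 has an ORF of 9 codons (positions 24–50) ≥ 8, so yes.

yes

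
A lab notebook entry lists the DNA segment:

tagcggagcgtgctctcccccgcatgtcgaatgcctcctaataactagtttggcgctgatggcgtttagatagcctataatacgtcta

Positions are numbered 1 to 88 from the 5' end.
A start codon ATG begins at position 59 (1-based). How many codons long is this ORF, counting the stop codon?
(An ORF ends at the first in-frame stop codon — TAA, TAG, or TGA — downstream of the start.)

5

Codons from position 59: ATG (59–61), GCG (62–64), TTT (65–67), AGA (68–70), TAG (71–73).
TAG is the first in-frame stop; that's 5 codons including the stop.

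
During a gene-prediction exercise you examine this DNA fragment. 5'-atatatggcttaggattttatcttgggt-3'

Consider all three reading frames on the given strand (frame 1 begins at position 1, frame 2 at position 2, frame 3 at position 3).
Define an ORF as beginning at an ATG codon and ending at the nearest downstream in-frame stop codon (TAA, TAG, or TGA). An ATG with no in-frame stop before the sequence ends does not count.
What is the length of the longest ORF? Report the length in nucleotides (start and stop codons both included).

Frame 1: ATA TAT GGC TTA GGA TTT TAT CTT GGG — no ATG→stop ORF.
Frame 2: TAT ATG GCT TAG GAT TTT ATC TTG GGT — ATG at 5, stop TAG at 11 → 9 nt.
Frame 3: ATA TGG CTT AGG ATT TTA TCT TGG — no ATG→stop ORF.
Longest: frame 2, positions 5–13, 9 nt = 3 codons = 2 aa. → 9 nucleotides.

9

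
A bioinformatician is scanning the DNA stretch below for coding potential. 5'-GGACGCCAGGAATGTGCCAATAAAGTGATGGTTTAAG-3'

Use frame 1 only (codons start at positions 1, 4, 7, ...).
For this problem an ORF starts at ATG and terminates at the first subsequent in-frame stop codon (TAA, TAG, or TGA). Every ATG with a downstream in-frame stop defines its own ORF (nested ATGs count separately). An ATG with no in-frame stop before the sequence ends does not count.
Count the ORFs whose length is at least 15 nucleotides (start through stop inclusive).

0

Frame 1: GGA CGC CAG GAA TGT GCC AAT AAA GTG ATG GTT TAA — ATG at 28, stop TAA at 34 → 9 nt.
No ORF reaches 15 nucleotides. Count = 0.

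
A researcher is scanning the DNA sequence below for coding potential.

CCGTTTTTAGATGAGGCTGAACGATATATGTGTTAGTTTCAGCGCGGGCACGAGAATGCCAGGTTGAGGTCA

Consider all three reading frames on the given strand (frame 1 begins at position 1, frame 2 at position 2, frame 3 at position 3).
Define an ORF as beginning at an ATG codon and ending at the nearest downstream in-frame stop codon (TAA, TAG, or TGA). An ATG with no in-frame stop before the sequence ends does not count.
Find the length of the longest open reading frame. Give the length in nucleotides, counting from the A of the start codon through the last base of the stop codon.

Frame 1: CCG TTT TTA GAT GAG GCT GAA CGA TAT ATG TGT TAG TTT CAG CGC GGG CAC GAG AAT GCC AGG TTG AGG TCA — ATG at 28, stop TAG at 34 → 9 nt.
Frame 2: CGT TTT TAG ATG AGG CTG AAC GAT ATA TGT GTT AGT TTC AGC GCG GGC ACG AGA ATG CCA GGT TGA GGT — ATG at 11, stop TGA at 65 → 57 nt; ATG at 56, stop TGA at 65 → 12 nt.
Frame 3: GTT TTT AGA TGA GGC TGA ACG ATA TAT GTG TTA GTT TCA GCG CGG GCA CGA GAA TGC CAG GTT GAG GTC — no ATG→stop ORF.
Longest: frame 2, positions 11–67, 57 nt = 19 codons = 18 aa. → 57 nucleotides.

57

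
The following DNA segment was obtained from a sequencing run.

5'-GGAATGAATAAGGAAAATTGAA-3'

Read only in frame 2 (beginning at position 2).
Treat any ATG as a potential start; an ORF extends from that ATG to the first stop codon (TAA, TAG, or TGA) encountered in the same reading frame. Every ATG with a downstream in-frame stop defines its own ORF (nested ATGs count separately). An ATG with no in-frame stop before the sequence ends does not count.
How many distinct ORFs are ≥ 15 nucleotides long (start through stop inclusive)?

0

Frame 2: GAA TGA ATA AGG AAA ATT GAA — no ATG→stop ORF.
No ORF reaches 15 nucleotides. Count = 0.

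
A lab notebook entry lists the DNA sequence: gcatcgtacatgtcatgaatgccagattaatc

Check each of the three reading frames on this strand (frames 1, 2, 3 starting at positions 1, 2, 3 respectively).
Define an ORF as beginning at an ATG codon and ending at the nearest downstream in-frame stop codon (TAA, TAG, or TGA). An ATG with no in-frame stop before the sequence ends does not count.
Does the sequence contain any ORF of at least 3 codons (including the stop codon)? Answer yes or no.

Frame 1: GCA TCG TAC ATG TCA TGA ATG CCA GAT TAA — ATG at 10, stop TGA at 16 → 9 nt; ATG at 19, stop TAA at 28 → 12 nt.
Frame 2: CAT CGT ACA TGT CAT GAA TGC CAG ATT AAT — no ATG→stop ORF.
Frame 3: ATC GTA CAT GTC ATG AAT GCC AGA TTA ATC — no ATG→stop ORF.
Frame 1 has an ORF of 3 codons (positions 10–18) ≥ 3, so yes.

yes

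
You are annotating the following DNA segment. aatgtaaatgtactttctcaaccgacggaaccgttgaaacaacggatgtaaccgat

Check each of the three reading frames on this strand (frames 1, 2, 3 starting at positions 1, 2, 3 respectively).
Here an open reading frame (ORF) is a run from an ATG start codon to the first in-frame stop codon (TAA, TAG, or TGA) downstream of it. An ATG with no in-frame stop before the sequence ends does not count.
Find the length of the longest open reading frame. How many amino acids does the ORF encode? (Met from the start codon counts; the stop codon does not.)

9

Frame 1: AAT GTA AAT GTA CTT TCT CAA CCG ACG GAA CCG TTG AAA CAA CGG ATG TAA CCG — ATG at 46, stop TAA at 49 → 6 nt.
Frame 2: ATG TAA ATG TAC TTT CTC AAC CGA CGG AAC CGT TGA AAC AAC GGA TGT AAC CGA — ATG at 2, stop TAA at 5 → 6 nt; ATG at 8, stop TGA at 35 → 30 nt.
Frame 3: TGT AAA TGT ACT TTC TCA ACC GAC GGA ACC GTT GAA ACA ACG GAT GTA ACC GAT — no ATG→stop ORF.
Longest: frame 2, positions 8–37, 30 nt = 10 codons = 9 aa. → 9 amino acids.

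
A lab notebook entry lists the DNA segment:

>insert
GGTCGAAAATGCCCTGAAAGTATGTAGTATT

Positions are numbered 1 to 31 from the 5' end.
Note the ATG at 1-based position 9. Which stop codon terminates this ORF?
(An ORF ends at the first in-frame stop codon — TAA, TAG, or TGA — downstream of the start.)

TGA

Codons from position 9: ATG (9–11), CCC (12–14), TGA (15–17).
The first in-frame stop codon is TGA.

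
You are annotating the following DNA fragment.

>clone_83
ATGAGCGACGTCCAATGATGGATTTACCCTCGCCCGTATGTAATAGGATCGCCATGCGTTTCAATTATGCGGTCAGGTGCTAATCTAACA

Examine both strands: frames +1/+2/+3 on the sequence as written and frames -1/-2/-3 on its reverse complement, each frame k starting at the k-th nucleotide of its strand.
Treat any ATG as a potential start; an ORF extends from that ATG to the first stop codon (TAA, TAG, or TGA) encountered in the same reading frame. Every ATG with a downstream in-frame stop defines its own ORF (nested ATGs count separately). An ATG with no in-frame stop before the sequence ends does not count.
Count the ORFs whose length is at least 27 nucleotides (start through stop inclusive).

Reverse complement (5'→3'): TGTTAGATTAGCACCTGACCGCATAATTGAAACGCATGGCGATCCTATTACATACGGGCGAGGGTAAATCCATCATTGGACGTCGCTCAT
Frame +1: ATG AGC GAC GTC CAA TGA TGG ATT TAC CCT CGC CCG TAT GTA ATA GGA TCG CCA TGC GTT TCA ATT ATG CGG TCA GGT GCT AAT CTA ACA — ATG at 1, stop TGA at 16 → 18 nt.
Frame +2: TGA GCG ACG TCC AAT GAT GGA TTT ACC CTC GCC CGT ATG TAA TAG GAT CGC CAT GCG TTT CAA TTA TGC GGT CAG GTG CTA ATC TAA — ATG at 38, stop TAA at 41 → 6 nt.
Frame +3: GAG CGA CGT CCA ATG ATG GAT TTA CCC TCG CCC GTA TGT AAT AGG ATC GCC ATG CGT TTC AAT TAT GCG GTC AGG TGC TAA TCT AAC — ATG at 15, stop TAA at 81 → 69 nt; ATG at 18, stop TAA at 81 → 66 nt; ATG at 54, stop TAA at 81 → 30 nt.
Frame -1: TGT TAG ATT AGC ACC TGA CCG CAT AAT TGA AAC GCA TGG CGA TCC TAT TAC ATA CGG GCG AGG GTA AAT CCA TCA TTG GAC GTC GCT CAT — no ATG→stop ORF.
Frame -2: GTT AGA TTA GCA CCT GAC CGC ATA ATT GAA ACG CAT GGC GAT CCT ATT ACA TAC GGG CGA GGG TAA ATC CAT CAT TGG ACG TCG CTC — no ATG→stop ORF.
Frame -3: TTA GAT TAG CAC CTG ACC GCA TAA TTG AAA CGC ATG GCG ATC CTA TTA CAT ACG GGC GAG GGT AAA TCC ATC ATT GGA CGT CGC TCA — no ATG→stop ORF.
ORFs ≥ 27 nucleotides: frame +3 15–83 (69 nucleotides), frame +3 18–83 (66 nucleotides), frame +3 54–83 (30 nucleotides). Count = 3.

3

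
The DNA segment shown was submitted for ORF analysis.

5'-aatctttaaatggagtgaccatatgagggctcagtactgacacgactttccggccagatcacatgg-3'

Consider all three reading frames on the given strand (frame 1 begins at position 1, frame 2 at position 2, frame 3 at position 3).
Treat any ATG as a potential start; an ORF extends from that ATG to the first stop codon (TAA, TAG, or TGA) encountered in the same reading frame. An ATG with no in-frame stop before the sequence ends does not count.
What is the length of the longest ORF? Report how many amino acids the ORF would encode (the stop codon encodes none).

Frame 1: AAT CTT TAA ATG GAG TGA CCA TAT GAG GGC TCA GTA CTG ACA CGA CTT TCC GGC CAG ATC ACA TGG — ATG at 10, stop TGA at 16 → 9 nt.
Frame 2: ATC TTT AAA TGG AGT GAC CAT ATG AGG GCT CAG TAC TGA CAC GAC TTT CCG GCC AGA TCA CAT — ATG at 23, stop TGA at 38 → 18 nt.
Frame 3: TCT TTA AAT GGA GTG ACC ATA TGA GGG CTC AGT ACT GAC ACG ACT TTC CGG CCA GAT CAC ATG — no ATG→stop ORF.
Longest: frame 2, positions 23–40, 18 nt = 6 codons = 5 aa. → 5 amino acids.

5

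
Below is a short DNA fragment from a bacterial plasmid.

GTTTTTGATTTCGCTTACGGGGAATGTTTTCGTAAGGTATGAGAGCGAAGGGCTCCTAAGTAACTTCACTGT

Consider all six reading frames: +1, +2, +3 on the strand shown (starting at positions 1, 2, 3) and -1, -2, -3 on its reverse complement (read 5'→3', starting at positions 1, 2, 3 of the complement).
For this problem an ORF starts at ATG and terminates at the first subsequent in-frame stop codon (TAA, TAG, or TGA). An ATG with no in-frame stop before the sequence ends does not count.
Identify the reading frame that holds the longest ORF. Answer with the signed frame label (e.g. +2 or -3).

Reverse complement (5'→3'): ACAGTGAAGTTACTTAGGAGCCCTTCGCTCTCATACCTTACGAAAACATTCCCCGTAAGCGAAATCAAAAAC
Frame +1: GTT TTT GAT TTC GCT TAC GGG GAA TGT TTT CGT AAG GTA TGA GAG CGA AGG GCT CCT AAG TAA CTT CAC TGT — no ATG→stop ORF.
Frame +2: TTT TTG ATT TCG CTT ACG GGG AAT GTT TTC GTA AGG TAT GAG AGC GAA GGG CTC CTA AGT AAC TTC ACT — no ATG→stop ORF.
Frame +3: TTT TGA TTT CGC TTA CGG GGA ATG TTT TCG TAA GGT ATG AGA GCG AAG GGC TCC TAA GTA ACT TCA CTG — ATG at 24, stop TAA at 33 → 12 nt; ATG at 39, stop TAA at 57 → 21 nt.
Frame -1: ACA GTG AAG TTA CTT AGG AGC CCT TCG CTC TCA TAC CTT ACG AAA ACA TTC CCC GTA AGC GAA ATC AAA AAC — no ATG→stop ORF.
Frame -2: CAG TGA AGT TAC TTA GGA GCC CTT CGC TCT CAT ACC TTA CGA AAA CAT TCC CCG TAA GCG AAA TCA AAA — no ATG→stop ORF.
Frame -3: AGT GAA GTT ACT TAG GAG CCC TTC GCT CTC ATA CCT TAC GAA AAC ATT CCC CGT AAG CGA AAT CAA AAA — no ATG→stop ORF.
Longest ORF is 21 nt in frame +3 (positions 39–59).

+3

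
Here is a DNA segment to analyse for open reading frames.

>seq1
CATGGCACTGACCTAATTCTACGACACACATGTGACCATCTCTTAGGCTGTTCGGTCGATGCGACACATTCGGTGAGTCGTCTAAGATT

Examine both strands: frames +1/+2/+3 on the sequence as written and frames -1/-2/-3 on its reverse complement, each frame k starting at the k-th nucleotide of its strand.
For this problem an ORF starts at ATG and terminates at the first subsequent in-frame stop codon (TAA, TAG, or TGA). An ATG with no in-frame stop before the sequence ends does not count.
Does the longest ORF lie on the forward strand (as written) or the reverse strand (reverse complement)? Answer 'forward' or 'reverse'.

reverse

Reverse complement (5'→3'): AATCTTAGACGACTCACCGAATGTGTCGCATCGACCGAACAGCCTAAGAGATGGTCACATGTGTGTCGTAGAATTAGGTCAGTGCCATG
Frame +1: CAT GGC ACT GAC CTA ATT CTA CGA CAC ACA TGT GAC CAT CTC TTA GGC TGT TCG GTC GAT GCG ACA CAT TCG GTG AGT CGT CTA AGA — no ATG→stop ORF.
Frame +2: ATG GCA CTG ACC TAA TTC TAC GAC ACA CAT GTG ACC ATC TCT TAG GCT GTT CGG TCG ATG CGA CAC ATT CGG TGA GTC GTC TAA GAT — ATG at 2, stop TAA at 14 → 15 nt; ATG at 59, stop TGA at 74 → 18 nt.
Frame +3: TGG CAC TGA CCT AAT TCT ACG ACA CAC ATG TGA CCA TCT CTT AGG CTG TTC GGT CGA TGC GAC ACA TTC GGT GAG TCG TCT AAG ATT — ATG at 30, stop TGA at 33 → 6 nt.
Frame -1: AAT CTT AGA CGA CTC ACC GAA TGT GTC GCA TCG ACC GAA CAG CCT AAG AGA TGG TCA CAT GTG TGT CGT AGA ATT AGG TCA GTG CCA — no ATG→stop ORF.
Frame -2: ATC TTA GAC GAC TCA CCG AAT GTG TCG CAT CGA CCG AAC AGC CTA AGA GAT GGT CAC ATG TGT GTC GTA GAA TTA GGT CAG TGC CAT — no ATG→stop ORF.
Frame -3: TCT TAG ACG ACT CAC CGA ATG TGT CGC ATC GAC CGA ACA GCC TAA GAG ATG GTC ACA TGT GTG TCG TAG AAT TAG GTC AGT GCC ATG — ATG at 21, stop TAA at 45 → 27 nt; ATG at 51, stop TAG at 69 → 21 nt.
Forward-strand max 18 nt; reverse-strand max 27 nt. The reverse strand has the longer ORF.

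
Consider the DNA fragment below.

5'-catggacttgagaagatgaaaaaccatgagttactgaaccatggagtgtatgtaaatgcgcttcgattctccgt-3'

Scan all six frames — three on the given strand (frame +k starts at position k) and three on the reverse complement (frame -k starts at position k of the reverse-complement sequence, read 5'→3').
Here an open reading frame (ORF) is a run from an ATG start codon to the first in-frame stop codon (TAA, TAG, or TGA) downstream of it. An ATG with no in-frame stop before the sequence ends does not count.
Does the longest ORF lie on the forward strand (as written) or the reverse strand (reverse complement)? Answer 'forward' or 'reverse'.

forward

Reverse complement (5'→3'): ACGGAGAATCGAAGCGCATTTACATACACTCCATGGTTCAGTAACTCATGGTTTTTCATCTTCTCAAGTCCATG
Frame +1: CAT GGA CTT GAG AAG ATG AAA AAC CAT GAG TTA CTG AAC CAT GGA GTG TAT GTA AAT GCG CTT CGA TTC TCC — no ATG→stop ORF.
Frame +2: ATG GAC TTG AGA AGA TGA AAA ACC ATG AGT TAC TGA ACC ATG GAG TGT ATG TAA ATG CGC TTC GAT TCT CCG — ATG at 2, stop TGA at 17 → 18 nt; ATG at 26, stop TGA at 35 → 12 nt; ATG at 41, stop TAA at 53 → 15 nt; ATG at 50, stop TAA at 53 → 6 nt.
Frame +3: TGG ACT TGA GAA GAT GAA AAA CCA TGA GTT ACT GAA CCA TGG AGT GTA TGT AAA TGC GCT TCG ATT CTC CGT — no ATG→stop ORF.
Frame -1: ACG GAG AAT CGA AGC GCA TTT ACA TAC ACT CCA TGG TTC AGT AAC TCA TGG TTT TTC ATC TTC TCA AGT CCA — no ATG→stop ORF.
Frame -2: CGG AGA ATC GAA GCG CAT TTA CAT ACA CTC CAT GGT TCA GTA ACT CAT GGT TTT TCA TCT TCT CAA GTC CAT — no ATG→stop ORF.
Frame -3: GGA GAA TCG AAG CGC ATT TAC ATA CAC TCC ATG GTT CAG TAA CTC ATG GTT TTT CAT CTT CTC AAG TCC ATG — ATG at 33, stop TAA at 42 → 12 nt.
Forward-strand max 18 nt; reverse-strand max 12 nt. The forward strand has the longer ORF.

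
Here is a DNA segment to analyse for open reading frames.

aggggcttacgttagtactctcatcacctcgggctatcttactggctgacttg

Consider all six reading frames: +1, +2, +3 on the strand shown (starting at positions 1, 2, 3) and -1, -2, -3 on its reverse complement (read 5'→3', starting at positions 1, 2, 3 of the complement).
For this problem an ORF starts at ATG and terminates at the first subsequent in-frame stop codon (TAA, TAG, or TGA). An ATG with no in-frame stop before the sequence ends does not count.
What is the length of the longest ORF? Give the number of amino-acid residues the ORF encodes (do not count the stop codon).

5

Reverse complement (5'→3'): CAAGTCAGCCAGTAAGATAGCCCGAGGTGATGAGAGTACTAACGTAAGCCCCT
Frame +1: AGG GGC TTA CGT TAG TAC TCT CAT CAC CTC GGG CTA TCT TAC TGG CTG ACT — no ATG→stop ORF.
Frame +2: GGG GCT TAC GTT AGT ACT CTC ATC ACC TCG GGC TAT CTT ACT GGC TGA CTT — no ATG→stop ORF.
Frame +3: GGG CTT ACG TTA GTA CTC TCA TCA CCT CGG GCT ATC TTA CTG GCT GAC TTG — no ATG→stop ORF.
Frame -1: CAA GTC AGC CAG TAA GAT AGC CCG AGG TGA TGA GAG TAC TAA CGT AAG CCC — no ATG→stop ORF.
Frame -2: AAG TCA GCC AGT AAG ATA GCC CGA GGT GAT GAG AGT ACT AAC GTA AGC CCC — no ATG→stop ORF.
Frame -3: AGT CAG CCA GTA AGA TAG CCC GAG GTG ATG AGA GTA CTA ACG TAA GCC CCT — ATG at 30, stop TAA at 45 → 18 nt.
Longest: frame -3, positions 30–47, 18 nt = 6 codons = 5 aa. → 5 amino acids.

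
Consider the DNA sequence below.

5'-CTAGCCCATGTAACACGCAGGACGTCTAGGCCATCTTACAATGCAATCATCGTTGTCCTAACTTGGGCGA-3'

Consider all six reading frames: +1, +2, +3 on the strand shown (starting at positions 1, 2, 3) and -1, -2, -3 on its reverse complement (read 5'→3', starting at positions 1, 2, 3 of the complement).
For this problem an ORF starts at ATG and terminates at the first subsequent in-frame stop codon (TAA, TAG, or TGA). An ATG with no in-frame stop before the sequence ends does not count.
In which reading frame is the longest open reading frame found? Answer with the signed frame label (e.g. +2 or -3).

Reverse complement (5'→3'): TCGCCCAAGTTAGGACAACGATGATTGCATTGTAAGATGGCCTAGACGTCCTGCGTGTTACATGGGCTAG
Frame +1: CTA GCC CAT GTA ACA CGC AGG ACG TCT AGG CCA TCT TAC AAT GCA ATC ATC GTT GTC CTA ACT TGG GCG — no ATG→stop ORF.
Frame +2: TAG CCC ATG TAA CAC GCA GGA CGT CTA GGC CAT CTT ACA ATG CAA TCA TCG TTG TCC TAA CTT GGG CGA — ATG at 8, stop TAA at 11 → 6 nt; ATG at 41, stop TAA at 59 → 21 nt.
Frame +3: AGC CCA TGT AAC ACG CAG GAC GTC TAG GCC ATC TTA CAA TGC AAT CAT CGT TGT CCT AAC TTG GGC — no ATG→stop ORF.
Frame -1: TCG CCC AAG TTA GGA CAA CGA TGA TTG CAT TGT AAG ATG GCC TAG ACG TCC TGC GTG TTA CAT GGG CTA — ATG at 37, stop TAG at 43 → 9 nt.
Frame -2: CGC CCA AGT TAG GAC AAC GAT GAT TGC ATT GTA AGA TGG CCT AGA CGT CCT GCG TGT TAC ATG GGC TAG — ATG at 62, stop TAG at 68 → 9 nt.
Frame -3: GCC CAA GTT AGG ACA ACG ATG ATT GCA TTG TAA GAT GGC CTA GAC GTC CTG CGT GTT ACA TGG GCT — ATG at 21, stop TAA at 33 → 15 nt.
Longest ORF is 21 nt in frame +2 (positions 41–61).

+2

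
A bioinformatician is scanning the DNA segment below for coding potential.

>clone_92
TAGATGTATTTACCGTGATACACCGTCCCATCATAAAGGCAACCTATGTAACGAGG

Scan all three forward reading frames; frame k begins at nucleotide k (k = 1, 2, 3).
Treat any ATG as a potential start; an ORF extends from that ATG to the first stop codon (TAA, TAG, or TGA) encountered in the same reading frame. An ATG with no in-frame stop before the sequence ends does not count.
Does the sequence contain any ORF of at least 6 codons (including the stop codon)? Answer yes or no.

Frame 1: TAG ATG TAT TTA CCG TGA TAC ACC GTC CCA TCA TAA AGG CAA CCT ATG TAA CGA — ATG at 4, stop TGA at 16 → 15 nt; ATG at 46, stop TAA at 49 → 6 nt.
Frame 2: AGA TGT ATT TAC CGT GAT ACA CCG TCC CAT CAT AAA GGC AAC CTA TGT AAC GAG — no ATG→stop ORF.
Frame 3: GAT GTA TTT ACC GTG ATA CAC CGT CCC ATC ATA AAG GCA ACC TAT GTA ACG AGG — no ATG→stop ORF.
Largest ORF found is 5 codons < 6, so no.

no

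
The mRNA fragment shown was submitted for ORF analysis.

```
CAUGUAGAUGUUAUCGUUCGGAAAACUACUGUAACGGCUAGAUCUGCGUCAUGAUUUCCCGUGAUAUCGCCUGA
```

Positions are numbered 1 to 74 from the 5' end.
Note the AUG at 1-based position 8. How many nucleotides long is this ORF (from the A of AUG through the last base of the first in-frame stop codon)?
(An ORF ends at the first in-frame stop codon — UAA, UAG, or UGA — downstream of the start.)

Codons from position 8: AUG (8–10), UUA (11–13), UCG (14–16), UUC (17–19), GGA (20–22), AAA (23–25), CUA (26–28), CUG (29–31), UAA (32–34).
UAA is the first in-frame stop; ORF spans 8–34, 27 nucleotides.

27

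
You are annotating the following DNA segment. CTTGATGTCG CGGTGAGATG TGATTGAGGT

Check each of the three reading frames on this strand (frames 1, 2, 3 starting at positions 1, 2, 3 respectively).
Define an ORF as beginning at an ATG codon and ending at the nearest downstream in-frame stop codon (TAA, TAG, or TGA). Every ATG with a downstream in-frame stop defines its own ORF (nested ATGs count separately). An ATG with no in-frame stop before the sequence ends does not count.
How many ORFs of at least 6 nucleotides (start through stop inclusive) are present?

2

Frame 1: CTT GAT GTC GCG GTG AGA TGT GAT TGA GGT — no ATG→stop ORF.
Frame 2: TTG ATG TCG CGG TGA GAT GTG ATT GAG — ATG at 5, stop TGA at 14 → 12 nt.
Frame 3: TGA TGT CGC GGT GAG ATG TGA TTG AGG — ATG at 18, stop TGA at 21 → 6 nt.
ORFs ≥ 6 nucleotides: frame 2 5–16 (12 nucleotides), frame 3 18–23 (6 nucleotides). Count = 2.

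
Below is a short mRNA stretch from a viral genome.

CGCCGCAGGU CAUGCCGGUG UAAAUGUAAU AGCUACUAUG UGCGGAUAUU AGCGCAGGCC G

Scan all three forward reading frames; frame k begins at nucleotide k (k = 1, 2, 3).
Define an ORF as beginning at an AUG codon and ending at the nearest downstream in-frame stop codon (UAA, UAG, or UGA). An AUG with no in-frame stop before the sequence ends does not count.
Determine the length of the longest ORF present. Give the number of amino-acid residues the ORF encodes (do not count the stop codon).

Frame 1: CGC CGC AGG UCA UGC CGG UGU AAA UGU AAU AGC UAC UAU GUG CGG AUA UUA GCG CAG GCC — no AUG→stop ORF.
Frame 2: GCC GCA GGU CAU GCC GGU GUA AAU GUA AUA GCU ACU AUG UGC GGA UAU UAG CGC AGG CCG — AUG at 38, stop UAG at 50 → 15 nt.
Frame 3: CCG CAG GUC AUG CCG GUG UAA AUG UAA UAG CUA CUA UGU GCG GAU AUU AGC GCA GGC — AUG at 12, stop UAA at 21 → 12 nt; AUG at 24, stop UAA at 27 → 6 nt.
Longest: frame 2, positions 38–52, 15 nt = 5 codons = 4 aa. → 4 amino acids.

4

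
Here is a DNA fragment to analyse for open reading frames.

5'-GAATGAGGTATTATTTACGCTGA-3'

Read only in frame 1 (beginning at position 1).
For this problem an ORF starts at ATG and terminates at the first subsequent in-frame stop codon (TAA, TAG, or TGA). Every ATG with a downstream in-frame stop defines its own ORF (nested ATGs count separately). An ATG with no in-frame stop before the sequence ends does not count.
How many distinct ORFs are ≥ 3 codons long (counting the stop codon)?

0

Frame 1: GAA TGA GGT ATT ATT TAC GCT — no ATG→stop ORF.
No ORF reaches 3 codons. Count = 0.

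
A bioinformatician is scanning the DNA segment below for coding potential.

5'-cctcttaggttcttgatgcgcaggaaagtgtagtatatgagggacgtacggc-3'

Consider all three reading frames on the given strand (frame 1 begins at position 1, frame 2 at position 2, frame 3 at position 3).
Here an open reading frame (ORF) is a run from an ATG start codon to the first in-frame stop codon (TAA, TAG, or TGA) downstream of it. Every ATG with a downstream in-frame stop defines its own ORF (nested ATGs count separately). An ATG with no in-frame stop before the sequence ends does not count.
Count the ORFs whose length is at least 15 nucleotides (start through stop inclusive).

Frame 1: CCT CTT AGG TTC TTG ATG CGC AGG AAA GTG TAG TAT ATG AGG GAC GTA CGG — ATG at 16, stop TAG at 31 → 18 nt.
Frame 2: CTC TTA GGT TCT TGA TGC GCA GGA AAG TGT AGT ATA TGA GGG ACG TAC GGC — no ATG→stop ORF.
Frame 3: TCT TAG GTT CTT GAT GCG CAG GAA AGT GTA GTA TAT GAG GGA CGT ACG — no ATG→stop ORF.
ORFs ≥ 15 nucleotides: frame 1 16–33 (18 nucleotides). Count = 1.

1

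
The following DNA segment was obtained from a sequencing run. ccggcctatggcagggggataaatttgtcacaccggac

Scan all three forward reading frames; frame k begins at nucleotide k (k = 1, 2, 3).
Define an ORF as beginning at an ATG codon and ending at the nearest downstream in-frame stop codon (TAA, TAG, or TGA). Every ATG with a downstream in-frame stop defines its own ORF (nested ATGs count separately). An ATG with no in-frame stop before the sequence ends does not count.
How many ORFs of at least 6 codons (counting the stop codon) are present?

0

Frame 1: CCG GCC TAT GGC AGG GGG ATA AAT TTG TCA CAC CGG — no ATG→stop ORF.
Frame 2: CGG CCT ATG GCA GGG GGA TAA ATT TGT CAC ACC GGA — ATG at 8, stop TAA at 20 → 15 nt.
Frame 3: GGC CTA TGG CAG GGG GAT AAA TTT GTC ACA CCG GAC — no ATG→stop ORF.
No ORF reaches 6 codons. Count = 0.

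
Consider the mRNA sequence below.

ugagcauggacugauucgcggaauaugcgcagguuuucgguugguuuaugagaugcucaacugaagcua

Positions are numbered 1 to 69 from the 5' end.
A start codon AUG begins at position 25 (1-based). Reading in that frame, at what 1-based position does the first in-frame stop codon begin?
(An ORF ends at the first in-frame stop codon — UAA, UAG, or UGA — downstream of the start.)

49

Codons from position 25: AUG (25–27), CGC (28–30), AGG (31–33), UUU (34–36), UCG (37–39), GUU (40–42), GGU (43–45), UUA (46–48), UGA (49–51).
UGA is a stop codon; it begins at position 49.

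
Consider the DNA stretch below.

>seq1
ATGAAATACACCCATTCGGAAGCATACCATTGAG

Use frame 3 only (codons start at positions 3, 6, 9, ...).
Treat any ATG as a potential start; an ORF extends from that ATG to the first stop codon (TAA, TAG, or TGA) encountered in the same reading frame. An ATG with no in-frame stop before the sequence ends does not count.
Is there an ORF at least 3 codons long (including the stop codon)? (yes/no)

no

Frame 3: GAA ATA CAC CCA TTC GGA AGC ATA CCA TTG — no ATG→stop ORF.
Largest ORF found is 0 codons < 3, so no.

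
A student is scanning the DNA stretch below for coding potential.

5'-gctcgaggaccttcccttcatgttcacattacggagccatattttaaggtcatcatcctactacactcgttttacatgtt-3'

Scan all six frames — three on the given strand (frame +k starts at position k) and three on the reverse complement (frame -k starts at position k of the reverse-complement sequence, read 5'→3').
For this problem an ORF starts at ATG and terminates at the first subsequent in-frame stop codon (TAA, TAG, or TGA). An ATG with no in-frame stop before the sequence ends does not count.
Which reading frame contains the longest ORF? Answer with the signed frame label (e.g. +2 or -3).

Reverse complement (5'→3'): AACATGTAAAACGAGTGTAGTAGGATGATGACCTTAAAATATGGCTCCGTAATGTGAACATGAAGGGAAGGTCCTCGAGC
Frame +1: GCT CGA GGA CCT TCC CTT CAT GTT CAC ATT ACG GAG CCA TAT TTT AAG GTC ATC ATC CTA CTA CAC TCG TTT TAC ATG — no ATG→stop ORF.
Frame +2: CTC GAG GAC CTT CCC TTC ATG TTC ACA TTA CGG AGC CAT ATT TTA AGG TCA TCA TCC TAC TAC ACT CGT TTT ACA TGT — no ATG→stop ORF.
Frame +3: TCG AGG ACC TTC CCT TCA TGT TCA CAT TAC GGA GCC ATA TTT TAA GGT CAT CAT CCT ACT ACA CTC GTT TTA CAT GTT — no ATG→stop ORF.
Frame -1: AAC ATG TAA AAC GAG TGT AGT AGG ATG ATG ACC TTA AAA TAT GGC TCC GTA ATG TGA ACA TGA AGG GAA GGT CCT CGA — ATG at 4, stop TAA at 7 → 6 nt; ATG at 25, stop TGA at 55 → 33 nt; ATG at 28, stop TGA at 55 → 30 nt; ATG at 52, stop TGA at 55 → 6 nt.
Frame -2: ACA TGT AAA ACG AGT GTA GTA GGA TGA TGA CCT TAA AAT ATG GCT CCG TAA TGT GAA CAT GAA GGG AAG GTC CTC GAG — ATG at 41, stop TAA at 50 → 12 nt.
Frame -3: CAT GTA AAA CGA GTG TAG TAG GAT GAT GAC CTT AAA ATA TGG CTC CGT AAT GTG AAC ATG AAG GGA AGG TCC TCG AGC — no ATG→stop ORF.
Longest ORF is 33 nt in frame -1 (positions 25–57).

-1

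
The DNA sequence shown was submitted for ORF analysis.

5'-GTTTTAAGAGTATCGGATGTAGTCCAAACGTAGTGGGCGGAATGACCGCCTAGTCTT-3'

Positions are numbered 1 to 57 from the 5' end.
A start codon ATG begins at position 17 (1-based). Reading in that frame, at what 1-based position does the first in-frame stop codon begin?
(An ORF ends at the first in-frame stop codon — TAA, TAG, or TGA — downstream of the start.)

20

Codons from position 17: ATG (17–19), TAG (20–22).
TAG is a stop codon; it begins at position 20.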